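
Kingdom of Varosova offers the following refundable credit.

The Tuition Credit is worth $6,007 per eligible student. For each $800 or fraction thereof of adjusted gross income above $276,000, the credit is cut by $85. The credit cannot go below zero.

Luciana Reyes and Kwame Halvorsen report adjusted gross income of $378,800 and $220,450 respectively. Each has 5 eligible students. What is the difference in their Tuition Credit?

$10,965

Luciana ($378,800): Tuition Credit: base = 5 × $6,007 = $30,035. income exceeds $276,000 by $102,800, which is 129 full-or-partial $800 increments; reduction = 129 × $85 = $10,965, leaving $19,070.
Kwame ($220,450): Tuition Credit: base = 5 × $6,007 = $30,035. $220,450 is at or below the $276,000 threshold, so the full $30,035 applies.
Difference: |$19,070 − $30,035| = $10,965.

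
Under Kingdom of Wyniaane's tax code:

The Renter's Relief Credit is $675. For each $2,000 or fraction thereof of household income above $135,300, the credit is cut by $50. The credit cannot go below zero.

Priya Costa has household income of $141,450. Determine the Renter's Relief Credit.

Renter's Relief Credit: income exceeds $135,300 by $6,150, which is 4 full-or-partial $2,000 increments; reduction = 4 × $50 = $200, leaving $475.

$475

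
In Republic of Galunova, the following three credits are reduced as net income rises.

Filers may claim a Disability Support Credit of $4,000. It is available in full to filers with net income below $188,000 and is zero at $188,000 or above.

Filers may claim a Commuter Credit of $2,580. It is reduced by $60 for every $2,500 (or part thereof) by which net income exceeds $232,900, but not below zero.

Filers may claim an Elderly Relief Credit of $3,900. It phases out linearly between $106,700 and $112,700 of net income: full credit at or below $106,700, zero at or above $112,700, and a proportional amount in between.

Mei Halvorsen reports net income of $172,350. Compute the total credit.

$6,580

Disability Support Credit: $172,350 is below the $188,000 cutoff, so the full $4,000 applies.
Commuter Credit: $172,350 is at or below the $232,900 threshold, so the full $2,580 applies.
Elderly Relief Credit: $172,350 is at or above $112,700, so the credit is $0.
Total: $4,000 + $2,580 + $0 = $6,580.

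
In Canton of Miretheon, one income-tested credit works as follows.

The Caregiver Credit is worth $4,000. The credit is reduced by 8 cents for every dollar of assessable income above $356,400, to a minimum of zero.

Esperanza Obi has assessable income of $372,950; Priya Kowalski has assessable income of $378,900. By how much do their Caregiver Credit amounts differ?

Esperanza ($372,950): Caregiver Credit: 8% of the $16,550 excess over $356,400 is $1,324; credit = $4,000 − $1,324 = $2,676.
Priya ($378,900): Caregiver Credit: 8% of the $22,500 excess over $356,400 is $1,800; credit = $4,000 − $1,800 = $2,200.
Difference: |$2,676 − $2,200| = $476.

$476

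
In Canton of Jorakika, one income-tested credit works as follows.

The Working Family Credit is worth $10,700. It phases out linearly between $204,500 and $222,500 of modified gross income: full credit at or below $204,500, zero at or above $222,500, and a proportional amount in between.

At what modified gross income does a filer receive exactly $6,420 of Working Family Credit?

$211,700

$6,420 is 6,420/10,700 of the full $10,700, so 4,280/10,700 of the $18,000 range has been used: income = $204,500 + $18,000 × 4,280/10,700 = $211,700.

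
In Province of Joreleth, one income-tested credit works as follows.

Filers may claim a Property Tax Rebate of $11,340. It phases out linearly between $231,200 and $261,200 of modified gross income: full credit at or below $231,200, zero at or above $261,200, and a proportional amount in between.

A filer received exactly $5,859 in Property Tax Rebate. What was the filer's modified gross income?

$245,700

$5,859 is 5,859/11,340 of the full $11,340, so 5,481/11,340 of the $30,000 range has been used: income = $231,200 + $30,000 × 5,481/11,340 = $245,700.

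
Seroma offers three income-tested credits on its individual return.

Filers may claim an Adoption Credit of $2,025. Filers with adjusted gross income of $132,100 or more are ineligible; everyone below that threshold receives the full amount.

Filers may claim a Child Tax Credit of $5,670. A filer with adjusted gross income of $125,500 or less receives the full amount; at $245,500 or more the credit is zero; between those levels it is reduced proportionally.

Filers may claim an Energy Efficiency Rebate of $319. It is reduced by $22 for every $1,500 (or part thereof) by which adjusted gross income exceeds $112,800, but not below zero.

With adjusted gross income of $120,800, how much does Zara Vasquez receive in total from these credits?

Adoption Credit: $120,800 is below the $132,100 cutoff, so the full $2,025 applies.
Child Tax Credit: $120,800 is at or below the $125,500 threshold, so the full $5,670 applies.
Energy Efficiency Rebate: income exceeds $112,800 by $8,000, which is 6 full-or-partial $1,500 increments; reduction = 6 × $22 = $132, leaving $187.
Total: $2,025 + $5,670 + $187 = $7,882.

$7,882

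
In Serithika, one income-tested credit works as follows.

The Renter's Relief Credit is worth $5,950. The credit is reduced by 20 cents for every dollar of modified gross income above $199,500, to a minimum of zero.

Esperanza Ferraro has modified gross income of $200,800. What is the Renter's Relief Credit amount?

$5,690

Renter's Relief Credit: 20% of the $1,300 excess over $199,500 is $260; credit = $5,950 − $260 = $5,690.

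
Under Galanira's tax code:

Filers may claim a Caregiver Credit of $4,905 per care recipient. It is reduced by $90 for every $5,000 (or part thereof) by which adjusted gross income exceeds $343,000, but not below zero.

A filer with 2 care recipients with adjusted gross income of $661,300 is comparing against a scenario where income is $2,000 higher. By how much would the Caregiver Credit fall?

At $661,300 — base = 2 × $4,905 = $9,810. income exceeds $343,000 by $318,300, which is 64 full-or-partial $5,000 increments; reduction = 64 × $90 = $5,760, leaving $4,050.
At $663,300 — base = 2 × $4,905 = $9,810. income exceeds $343,000 by $320,300, which is 65 full-or-partial $5,000 increments; reduction = 65 × $90 = $5,850, leaving $3,960.
Lost: $4,050 − $3,960 = $90.

$90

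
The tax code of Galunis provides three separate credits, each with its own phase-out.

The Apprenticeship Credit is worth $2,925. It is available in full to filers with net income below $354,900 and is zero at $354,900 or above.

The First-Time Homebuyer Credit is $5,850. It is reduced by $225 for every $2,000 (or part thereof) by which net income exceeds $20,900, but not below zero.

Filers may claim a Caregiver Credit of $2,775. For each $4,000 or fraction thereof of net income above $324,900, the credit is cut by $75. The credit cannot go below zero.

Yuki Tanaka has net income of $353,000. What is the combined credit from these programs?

Apprenticeship Credit: $353,000 is below the $354,900 cutoff, so the full $2,925 applies.
First-Time Homebuyer Credit: income exceeds $20,900 by $332,100 → 167 increments × $225 = $37,575 ≥ base, so the credit is $0.
Caregiver Credit: income exceeds $324,900 by $28,100, which is 8 full-or-partial $4,000 increments; reduction = 8 × $75 = $600, leaving $2,175.
Total: $2,925 + $0 + $2,175 = $5,100.

$5,100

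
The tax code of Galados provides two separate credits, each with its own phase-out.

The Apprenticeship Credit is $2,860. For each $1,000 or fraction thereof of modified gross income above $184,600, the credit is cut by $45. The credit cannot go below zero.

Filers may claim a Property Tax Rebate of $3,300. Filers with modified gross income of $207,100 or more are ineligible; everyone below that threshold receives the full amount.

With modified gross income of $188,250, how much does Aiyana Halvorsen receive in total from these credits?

Apprenticeship Credit: income exceeds $184,600 by $3,650, which is 4 full-or-partial $1,000 increments; reduction = 4 × $45 = $180, leaving $2,680.
Property Tax Rebate: $188,250 is below the $207,100 cutoff, so the full $3,300 applies.
Total: $2,680 + $3,300 = $5,980.

$5,980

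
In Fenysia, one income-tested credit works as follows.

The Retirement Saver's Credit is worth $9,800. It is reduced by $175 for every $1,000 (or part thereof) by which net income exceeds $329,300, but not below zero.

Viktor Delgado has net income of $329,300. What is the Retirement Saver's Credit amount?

$9,800

Retirement Saver's Credit: $329,300 is at or below the $329,300 threshold, so the full $9,800 applies.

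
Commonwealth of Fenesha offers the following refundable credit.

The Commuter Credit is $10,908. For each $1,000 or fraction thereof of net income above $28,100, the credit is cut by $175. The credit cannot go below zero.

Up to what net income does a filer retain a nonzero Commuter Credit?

$90,100

After 62 increments the reduction is 62 × $175 = $10,850, leaving $58; one more increment wipes it out. Increment 62 ends at excess 62 × $1,000 = $62,000, so the highest qualifying income is $28,100 + $62,000 = $90,100.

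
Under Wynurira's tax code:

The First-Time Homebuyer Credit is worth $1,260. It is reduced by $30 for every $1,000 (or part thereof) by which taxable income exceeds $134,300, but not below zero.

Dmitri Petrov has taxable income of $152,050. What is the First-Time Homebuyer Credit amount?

$720

First-Time Homebuyer Credit: income exceeds $134,300 by $17,750, which is 18 full-or-partial $1,000 increments; reduction = 18 × $30 = $540, leaving $720.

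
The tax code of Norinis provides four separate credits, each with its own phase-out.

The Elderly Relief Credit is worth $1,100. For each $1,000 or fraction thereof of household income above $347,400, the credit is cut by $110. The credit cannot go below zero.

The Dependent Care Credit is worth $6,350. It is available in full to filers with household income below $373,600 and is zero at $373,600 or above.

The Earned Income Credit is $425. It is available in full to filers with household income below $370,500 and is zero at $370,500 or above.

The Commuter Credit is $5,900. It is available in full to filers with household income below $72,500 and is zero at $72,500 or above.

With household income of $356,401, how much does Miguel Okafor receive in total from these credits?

$6,775

Elderly Relief Credit: income exceeds $347,400 by $9,001 → 10 increments × $110 = $1,100 ≥ base, so the credit is $0.
Dependent Care Credit: $356,401 is below the $373,600 cutoff, so the full $6,350 applies.
Earned Income Credit: $356,401 is below the $370,500 cutoff, so the full $425 applies.
Commuter Credit: $356,401 meets or exceeds the $72,500 cutoff, so the credit is $0.
Total: $0 + $6,350 + $425 + $0 = $6,775.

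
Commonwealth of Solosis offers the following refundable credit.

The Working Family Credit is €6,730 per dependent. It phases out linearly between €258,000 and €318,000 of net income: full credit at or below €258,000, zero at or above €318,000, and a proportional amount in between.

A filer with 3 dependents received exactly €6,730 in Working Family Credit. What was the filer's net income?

€298,000

Full credit = 3 × €6,730 = €20,190.
€6,730 is 6,730/20,190 of the full €20,190, so 13,460/20,190 of the €60,000 range has been used: income = €258,000 + €60,000 × 13,460/20,190 = €298,000.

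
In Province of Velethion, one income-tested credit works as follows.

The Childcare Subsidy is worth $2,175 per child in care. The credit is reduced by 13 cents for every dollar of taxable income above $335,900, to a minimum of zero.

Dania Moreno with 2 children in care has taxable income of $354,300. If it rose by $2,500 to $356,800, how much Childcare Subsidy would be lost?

$325

At $354,300 — base = 2 × $2,175 = $4,350. 13% of the $18,400 excess over $335,900 is $2,392; credit = $4,350 − $2,392 = $1,958.
At $356,800 — base = 2 × $2,175 = $4,350. 13% of the $20,900 excess over $335,900 is $2,717; credit = $4,350 − $2,717 = $1,633.
Lost: $1,958 − $1,633 = $325.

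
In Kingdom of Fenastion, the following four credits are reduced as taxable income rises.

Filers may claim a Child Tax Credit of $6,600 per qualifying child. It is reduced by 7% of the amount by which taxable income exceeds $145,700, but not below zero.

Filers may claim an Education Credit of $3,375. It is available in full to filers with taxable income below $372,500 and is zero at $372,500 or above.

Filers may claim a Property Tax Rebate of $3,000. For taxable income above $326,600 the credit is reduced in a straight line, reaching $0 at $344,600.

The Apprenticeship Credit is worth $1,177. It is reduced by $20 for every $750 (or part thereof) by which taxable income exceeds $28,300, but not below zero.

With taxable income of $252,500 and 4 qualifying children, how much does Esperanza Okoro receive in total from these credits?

Child Tax Credit: base = 4 × $6,600 = $26,400. 7% of the $106,800 excess over $145,700 is $7,476; credit = $26,400 − $7,476 = $18,924.
Education Credit: $252,500 is below the $372,500 cutoff, so the full $3,375 applies.
Property Tax Rebate: $252,500 is at or below the $326,600 threshold, so the full $3,000 applies.
Apprenticeship Credit: income exceeds $28,300 by $224,200 → 299 increments × $20 = $5,980 ≥ base, so the credit is $0.
Total: $18,924 + $3,375 + $3,000 + $0 = $25,299.

$25,299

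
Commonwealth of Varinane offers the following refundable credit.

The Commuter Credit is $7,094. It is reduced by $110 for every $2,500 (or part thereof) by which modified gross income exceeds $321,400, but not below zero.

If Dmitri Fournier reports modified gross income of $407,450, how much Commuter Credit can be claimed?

$3,244

Commuter Credit: income exceeds $321,400 by $86,050, which is 35 full-or-partial $2,500 increments; reduction = 35 × $110 = $3,850, leaving $3,244.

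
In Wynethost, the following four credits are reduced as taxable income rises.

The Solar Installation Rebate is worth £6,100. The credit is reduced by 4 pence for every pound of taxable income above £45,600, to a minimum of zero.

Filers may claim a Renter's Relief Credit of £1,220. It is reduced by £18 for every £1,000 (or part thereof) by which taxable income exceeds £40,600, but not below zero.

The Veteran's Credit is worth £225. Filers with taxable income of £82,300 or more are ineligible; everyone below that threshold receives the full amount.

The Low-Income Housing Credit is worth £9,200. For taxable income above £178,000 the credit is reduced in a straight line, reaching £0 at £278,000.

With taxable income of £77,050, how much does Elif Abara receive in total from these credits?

Solar Installation Rebate: 4% of the £31,450 excess over £45,600 is £1,258; credit = £6,100 − £1,258 = £4,842.
Renter's Relief Credit: income exceeds £40,600 by £36,450, which is 37 full-or-partial £1,000 increments; reduction = 37 × £18 = £666, leaving £554.
Veteran's Credit: £77,050 is below the £82,300 cutoff, so the full £225 applies.
Low-Income Housing Credit: £77,050 is at or below the £178,000 threshold, so the full £9,200 applies.
Total: £4,842 + £554 + £225 + £9,200 = £14,821.

£14,821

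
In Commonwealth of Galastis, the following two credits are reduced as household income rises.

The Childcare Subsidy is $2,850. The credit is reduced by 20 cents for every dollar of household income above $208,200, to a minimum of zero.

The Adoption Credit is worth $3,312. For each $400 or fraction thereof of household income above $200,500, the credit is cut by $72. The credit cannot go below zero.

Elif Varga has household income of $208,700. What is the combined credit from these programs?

$4,550

Childcare Subsidy: 20% of the $500 excess over $208,200 is $100; credit = $2,850 − $100 = $2,750.
Adoption Credit: income exceeds $200,500 by $8,200, which is 21 full-or-partial $400 increments; reduction = 21 × $72 = $1,512, leaving $1,800.
Total: $2,750 + $1,800 = $4,550.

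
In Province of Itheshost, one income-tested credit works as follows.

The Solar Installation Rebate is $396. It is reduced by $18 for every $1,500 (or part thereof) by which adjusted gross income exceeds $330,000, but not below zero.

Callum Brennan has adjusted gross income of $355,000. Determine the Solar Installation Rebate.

Solar Installation Rebate: income exceeds $330,000 by $25,000, which is 17 full-or-partial $1,500 increments; reduction = 17 × $18 = $306, leaving $90.

$90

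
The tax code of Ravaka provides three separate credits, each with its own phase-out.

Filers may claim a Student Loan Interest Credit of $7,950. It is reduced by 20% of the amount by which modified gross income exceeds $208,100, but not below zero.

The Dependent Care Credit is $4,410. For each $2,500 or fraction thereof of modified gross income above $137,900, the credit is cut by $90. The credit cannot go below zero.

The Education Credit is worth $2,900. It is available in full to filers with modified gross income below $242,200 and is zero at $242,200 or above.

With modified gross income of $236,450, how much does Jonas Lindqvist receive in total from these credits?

$5,990

Student Loan Interest Credit: 20% of the $28,350 excess over $208,100 is $5,670; credit = $7,950 − $5,670 = $2,280.
Dependent Care Credit: income exceeds $137,900 by $98,550, which is 40 full-or-partial $2,500 increments; reduction = 40 × $90 = $3,600, leaving $810.
Education Credit: $236,450 is below the $242,200 cutoff, so the full $2,900 applies.
Total: $2,280 + $810 + $2,900 = $5,990.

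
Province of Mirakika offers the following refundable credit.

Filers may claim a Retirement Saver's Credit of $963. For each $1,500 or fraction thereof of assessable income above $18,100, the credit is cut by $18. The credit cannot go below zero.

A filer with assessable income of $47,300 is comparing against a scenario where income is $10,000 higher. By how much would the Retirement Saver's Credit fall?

At $47,300 — income exceeds $18,100 by $29,200, which is 20 full-or-partial $1,500 increments; reduction = 20 × $18 = $360, leaving $603.
At $57,300 — income exceeds $18,100 by $39,200, which is 27 full-or-partial $1,500 increments; reduction = 27 × $18 = $486, leaving $477.
Lost: $603 − $477 = $126.

$126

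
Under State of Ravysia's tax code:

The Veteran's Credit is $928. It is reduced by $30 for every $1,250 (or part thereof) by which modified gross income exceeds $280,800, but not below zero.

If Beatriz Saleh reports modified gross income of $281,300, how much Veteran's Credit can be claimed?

Veteran's Credit: income exceeds $280,800 by $500, which is 1 full-or-partial $1,250 increment; reduction = 1 × $30 = $30, leaving $898.

$898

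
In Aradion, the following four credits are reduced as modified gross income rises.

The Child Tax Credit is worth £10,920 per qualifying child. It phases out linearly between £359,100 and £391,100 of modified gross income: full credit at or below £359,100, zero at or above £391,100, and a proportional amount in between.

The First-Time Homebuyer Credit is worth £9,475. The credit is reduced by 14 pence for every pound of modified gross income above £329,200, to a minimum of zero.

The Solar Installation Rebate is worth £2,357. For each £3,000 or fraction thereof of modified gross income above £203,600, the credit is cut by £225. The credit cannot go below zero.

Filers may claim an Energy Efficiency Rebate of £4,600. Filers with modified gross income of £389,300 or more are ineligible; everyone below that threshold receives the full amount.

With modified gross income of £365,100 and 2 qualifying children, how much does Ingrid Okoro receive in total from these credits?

£26,794

Child Tax Credit: base = 2 × £10,920 = £21,840. £365,100 is £6,000 into a £32,000 phase-out range, leaving 26,000/32,000 of the credit: £21,840 × 26,000/32,000 = £17,745.
First-Time Homebuyer Credit: 14% of the £35,900 excess over £329,200 is £5,026; credit = £9,475 − £5,026 = £4,449.
Solar Installation Rebate: income exceeds £203,600 by £161,500 → 54 increments × £225 = £12,150 ≥ base, so the credit is £0.
Energy Efficiency Rebate: £365,100 is below the £389,300 cutoff, so the full £4,600 applies.
Total: £17,745 + £4,449 + £0 + £4,600 = £26,794.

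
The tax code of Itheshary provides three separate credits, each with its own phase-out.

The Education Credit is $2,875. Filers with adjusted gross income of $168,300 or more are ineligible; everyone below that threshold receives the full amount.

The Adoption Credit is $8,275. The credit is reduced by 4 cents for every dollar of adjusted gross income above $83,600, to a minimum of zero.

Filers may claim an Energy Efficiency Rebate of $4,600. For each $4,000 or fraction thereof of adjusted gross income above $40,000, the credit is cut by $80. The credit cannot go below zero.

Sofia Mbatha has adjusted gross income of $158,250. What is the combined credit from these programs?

Education Credit: $158,250 is below the $168,300 cutoff, so the full $2,875 applies.
Adoption Credit: 4% of the $74,650 excess over $83,600 is $2,986; credit = $8,275 − $2,986 = $5,289.
Energy Efficiency Rebate: income exceeds $40,000 by $118,250, which is 30 full-or-partial $4,000 increments; reduction = 30 × $80 = $2,400, leaving $2,200.
Total: $2,875 + $5,289 + $2,200 = $10,364.

$10,364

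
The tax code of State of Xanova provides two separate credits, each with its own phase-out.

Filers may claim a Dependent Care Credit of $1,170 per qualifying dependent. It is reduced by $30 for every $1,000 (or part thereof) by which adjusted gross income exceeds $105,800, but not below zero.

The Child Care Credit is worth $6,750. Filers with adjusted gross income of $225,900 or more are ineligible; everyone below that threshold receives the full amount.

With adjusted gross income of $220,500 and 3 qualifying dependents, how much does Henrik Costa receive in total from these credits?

Dependent Care Credit: base = 3 × $1,170 = $3,510. income exceeds $105,800 by $114,700, which is 115 full-or-partial $1,000 increments; reduction = 115 × $30 = $3,450, leaving $60.
Child Care Credit: $220,500 is below the $225,900 cutoff, so the full $6,750 applies.
Total: $60 + $6,750 = $6,810.

$6,810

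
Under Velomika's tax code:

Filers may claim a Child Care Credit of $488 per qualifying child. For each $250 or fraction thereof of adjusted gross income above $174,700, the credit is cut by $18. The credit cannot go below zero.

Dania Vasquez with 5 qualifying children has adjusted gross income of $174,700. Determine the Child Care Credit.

$2,440

Child Care Credit: base = 5 × $488 = $2,440. $174,700 is at or below the $174,700 threshold, so the full $2,440 applies.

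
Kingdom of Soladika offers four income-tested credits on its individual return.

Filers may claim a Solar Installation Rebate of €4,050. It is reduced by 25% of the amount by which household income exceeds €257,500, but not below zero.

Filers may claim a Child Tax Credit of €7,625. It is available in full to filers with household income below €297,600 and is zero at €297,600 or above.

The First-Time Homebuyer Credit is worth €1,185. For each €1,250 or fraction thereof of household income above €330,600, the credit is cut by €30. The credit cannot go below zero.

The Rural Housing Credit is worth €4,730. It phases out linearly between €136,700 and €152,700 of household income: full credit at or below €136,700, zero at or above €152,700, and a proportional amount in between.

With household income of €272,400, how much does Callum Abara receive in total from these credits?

Solar Installation Rebate: 25% of the €14,900 excess over €257,500 is €3,725; credit = €4,050 − €3,725 = €325.
Child Tax Credit: €272,400 is below the €297,600 cutoff, so the full €7,625 applies.
First-Time Homebuyer Credit: €272,400 is at or below the €330,600 threshold, so the full €1,185 applies.
Rural Housing Credit: €272,400 is at or above €152,700, so the credit is €0.
Total: €325 + €7,625 + €1,185 + €0 = €9,135.

€9,135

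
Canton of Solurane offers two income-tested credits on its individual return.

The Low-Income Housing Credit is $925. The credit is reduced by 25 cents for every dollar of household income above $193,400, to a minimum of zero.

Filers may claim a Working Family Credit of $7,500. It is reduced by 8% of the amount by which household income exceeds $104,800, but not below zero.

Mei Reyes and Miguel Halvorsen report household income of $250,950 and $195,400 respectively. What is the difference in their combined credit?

Mei ($250,950): Low-Income Housing Credit: 25% of the $57,550 excess over $193,400 is $14,387.50 ≥ base, so the credit is $0. Working Family Credit: 8% of the $146,150 excess over $104,800 is $11,692 ≥ base, so the credit is $0. total $0 + $0 = $0
Miguel ($195,400): Low-Income Housing Credit: 25% of the $2,000 excess over $193,400 is $500; credit = $925 − $500 = $425. Working Family Credit: 8% of the $90,600 excess over $104,800 is $7,248; credit = $7,500 − $7,248 = $252. total $425 + $252 = $677
Difference: |$0 − $677| = $677.

$677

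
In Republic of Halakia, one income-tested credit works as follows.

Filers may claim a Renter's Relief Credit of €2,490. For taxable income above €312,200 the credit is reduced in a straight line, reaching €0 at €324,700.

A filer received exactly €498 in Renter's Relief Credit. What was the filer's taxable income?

€498 is 498/2,490 of the full €2,490, so 1,992/2,490 of the €12,500 range has been used: income = €312,200 + €12,500 × 1,992/2,490 = €322,200.

€322,200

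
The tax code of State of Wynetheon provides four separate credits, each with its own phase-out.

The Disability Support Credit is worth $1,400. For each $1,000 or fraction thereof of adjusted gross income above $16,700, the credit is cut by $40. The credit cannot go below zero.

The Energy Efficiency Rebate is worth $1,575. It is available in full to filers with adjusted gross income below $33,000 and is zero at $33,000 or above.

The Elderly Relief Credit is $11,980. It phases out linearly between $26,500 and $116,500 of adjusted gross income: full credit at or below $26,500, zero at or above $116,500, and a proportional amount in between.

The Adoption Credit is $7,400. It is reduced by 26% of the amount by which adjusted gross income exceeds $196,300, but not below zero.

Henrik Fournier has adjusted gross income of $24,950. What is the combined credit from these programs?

Disability Support Credit: income exceeds $16,700 by $8,250, which is 9 full-or-partial $1,000 increments; reduction = 9 × $40 = $360, leaving $1,040.
Energy Efficiency Rebate: $24,950 is below the $33,000 cutoff, so the full $1,575 applies.
Elderly Relief Credit: $24,950 is at or below the $26,500 threshold, so the full $11,980 applies.
Adoption Credit: $24,950 is at or below the $196,300 threshold, so the full $7,400 applies.
Total: $1,040 + $1,575 + $11,980 + $7,400 = $21,995.

$21,995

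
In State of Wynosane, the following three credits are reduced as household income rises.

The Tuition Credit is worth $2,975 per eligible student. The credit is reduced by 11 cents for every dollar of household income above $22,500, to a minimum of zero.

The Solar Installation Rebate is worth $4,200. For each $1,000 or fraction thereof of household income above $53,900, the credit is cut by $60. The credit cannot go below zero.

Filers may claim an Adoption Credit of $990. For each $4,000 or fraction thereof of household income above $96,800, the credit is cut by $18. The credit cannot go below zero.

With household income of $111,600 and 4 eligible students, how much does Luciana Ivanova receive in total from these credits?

$3,737

Tuition Credit: base = 4 × $2,975 = $11,900. 11% of the $89,100 excess over $22,500 is $9,801; credit = $11,900 − $9,801 = $2,099.
Solar Installation Rebate: income exceeds $53,900 by $57,700, which is 58 full-or-partial $1,000 increments; reduction = 58 × $60 = $3,480, leaving $720.
Adoption Credit: income exceeds $96,800 by $14,800, which is 4 full-or-partial $4,000 increments; reduction = 4 × $18 = $72, leaving $918.
Total: $2,099 + $720 + $918 = $3,737.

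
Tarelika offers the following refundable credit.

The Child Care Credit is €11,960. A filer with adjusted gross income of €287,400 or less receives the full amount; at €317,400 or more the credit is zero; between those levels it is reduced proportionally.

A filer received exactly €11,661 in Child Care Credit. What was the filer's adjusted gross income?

€11,661 is 11,661/11,960 of the full €11,960, so 299/11,960 of the €30,000 range has been used: income = €287,400 + €30,000 × 299/11,960 = €288,150.

€288,150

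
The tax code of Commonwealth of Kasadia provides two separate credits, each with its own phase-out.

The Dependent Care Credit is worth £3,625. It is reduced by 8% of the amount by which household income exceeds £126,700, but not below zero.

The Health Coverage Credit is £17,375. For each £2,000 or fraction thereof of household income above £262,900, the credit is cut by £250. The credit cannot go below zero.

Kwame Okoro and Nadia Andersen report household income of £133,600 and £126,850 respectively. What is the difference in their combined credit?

Kwame (£133,600): Dependent Care Credit: 8% of the £6,900 excess over £126,700 is £552; credit = £3,625 − £552 = £3,073. Health Coverage Credit: £133,600 is at or below the £262,900 threshold, so the full £17,375 applies. total £3,073 + £17,375 = £20,448
Nadia (£126,850): Dependent Care Credit: 8% of the £150 excess over £126,700 is £12; credit = £3,625 − £12 = £3,613. Health Coverage Credit: £126,850 is at or below the £262,900 threshold, so the full £17,375 applies. total £3,613 + £17,375 = £20,988
Difference: |£20,448 − £20,988| = £540.

£540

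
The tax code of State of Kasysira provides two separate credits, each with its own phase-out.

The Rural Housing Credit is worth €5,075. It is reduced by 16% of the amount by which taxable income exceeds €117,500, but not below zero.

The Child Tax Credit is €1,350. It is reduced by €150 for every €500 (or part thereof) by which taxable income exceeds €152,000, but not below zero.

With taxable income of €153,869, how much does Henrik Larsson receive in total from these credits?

Rural Housing Credit: 16% of the €36,369 excess over €117,500 is €5,819.04 ≥ base, so the credit is €0.
Child Tax Credit: income exceeds €152,000 by €1,869, which is 4 full-or-partial €500 increments; reduction = 4 × €150 = €600, leaving €750.
Total: €0 + €750 = €750.

€750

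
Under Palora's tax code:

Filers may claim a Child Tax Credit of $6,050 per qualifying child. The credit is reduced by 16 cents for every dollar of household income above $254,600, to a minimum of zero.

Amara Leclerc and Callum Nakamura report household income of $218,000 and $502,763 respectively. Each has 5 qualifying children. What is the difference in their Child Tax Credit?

Amara ($218,000): Child Tax Credit: base = 5 × $6,050 = $30,250. $218,000 is at or below the $254,600 threshold, so the full $30,250 applies.
Callum ($502,763): Child Tax Credit: base = 5 × $6,050 = $30,250. 16% of the $248,163 excess over $254,600 is $39,706.08 ≥ base, so the credit is $0.
Difference: |$30,250 − $0| = $30,250.

$30,250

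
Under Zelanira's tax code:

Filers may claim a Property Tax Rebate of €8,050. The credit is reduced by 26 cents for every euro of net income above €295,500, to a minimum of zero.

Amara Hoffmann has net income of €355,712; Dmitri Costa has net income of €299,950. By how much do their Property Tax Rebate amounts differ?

€6,893

Amara (€355,712): Property Tax Rebate: 26% of the €60,212 excess over €295,500 is €15,655.12 ≥ base, so the credit is €0.
Dmitri (€299,950): Property Tax Rebate: 26% of the €4,450 excess over €295,500 is €1,157; credit = €8,050 − €1,157 = €6,893.
Difference: |€0 − €6,893| = €6,893.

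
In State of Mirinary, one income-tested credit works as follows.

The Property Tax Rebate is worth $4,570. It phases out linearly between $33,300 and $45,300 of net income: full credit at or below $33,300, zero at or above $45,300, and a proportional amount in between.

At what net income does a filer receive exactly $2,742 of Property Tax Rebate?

$2,742 is 2,742/4,570 of the full $4,570, so 1,828/4,570 of the $12,000 range has been used: income = $33,300 + $12,000 × 1,828/4,570 = $38,100.

$38,100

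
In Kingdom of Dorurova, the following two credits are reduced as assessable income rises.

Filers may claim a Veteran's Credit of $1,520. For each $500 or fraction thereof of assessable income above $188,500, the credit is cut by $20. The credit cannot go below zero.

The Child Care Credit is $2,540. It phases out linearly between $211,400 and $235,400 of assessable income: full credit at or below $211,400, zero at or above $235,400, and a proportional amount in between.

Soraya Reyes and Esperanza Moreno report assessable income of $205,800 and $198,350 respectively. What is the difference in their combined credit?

$300

Soraya ($205,800): Veteran's Credit: income exceeds $188,500 by $17,300, which is 35 full-or-partial $500 increments; reduction = 35 × $20 = $700, leaving $820. Child Care Credit: $205,800 is at or below the $211,400 threshold, so the full $2,540 applies. total $820 + $2,540 = $3,360
Esperanza ($198,350): Veteran's Credit: income exceeds $188,500 by $9,850, which is 20 full-or-partial $500 increments; reduction = 20 × $20 = $400, leaving $1,120. Child Care Credit: $198,350 is at or below the $211,400 threshold, so the full $2,540 applies. total $1,120 + $2,540 = $3,660
Difference: |$3,360 − $3,660| = $300.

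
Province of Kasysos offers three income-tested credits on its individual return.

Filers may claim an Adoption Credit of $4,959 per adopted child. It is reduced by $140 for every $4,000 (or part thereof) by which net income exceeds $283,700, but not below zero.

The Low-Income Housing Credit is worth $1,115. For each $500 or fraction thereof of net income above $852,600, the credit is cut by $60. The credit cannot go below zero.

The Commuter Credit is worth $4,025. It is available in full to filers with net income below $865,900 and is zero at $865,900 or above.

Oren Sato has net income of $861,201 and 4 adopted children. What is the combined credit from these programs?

$4,060

Adoption Credit: base = 4 × $4,959 = $19,836. income exceeds $283,700 by $577,501 → 145 increments × $140 = $20,300 ≥ base, so the credit is $0.
Low-Income Housing Credit: income exceeds $852,600 by $8,601, which is 18 full-or-partial $500 increments; reduction = 18 × $60 = $1,080, leaving $35.
Commuter Credit: $861,201 is below the $865,900 cutoff, so the full $4,025 applies.
Total: $0 + $35 + $4,025 = $4,060.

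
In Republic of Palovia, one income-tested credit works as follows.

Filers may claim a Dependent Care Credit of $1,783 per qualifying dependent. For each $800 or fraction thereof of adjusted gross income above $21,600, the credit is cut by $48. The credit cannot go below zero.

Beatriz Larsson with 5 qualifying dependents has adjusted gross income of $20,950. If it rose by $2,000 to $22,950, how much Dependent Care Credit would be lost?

At $20,950 — base = 5 × $1,783 = $8,915. $20,950 is at or below the $21,600 threshold, so the full $8,915 applies.
At $22,950 — base = 5 × $1,783 = $8,915. income exceeds $21,600 by $1,350, which is 2 full-or-partial $800 increments; reduction = 2 × $48 = $96, leaving $8,819.
Lost: $8,915 − $8,819 = $96.

$96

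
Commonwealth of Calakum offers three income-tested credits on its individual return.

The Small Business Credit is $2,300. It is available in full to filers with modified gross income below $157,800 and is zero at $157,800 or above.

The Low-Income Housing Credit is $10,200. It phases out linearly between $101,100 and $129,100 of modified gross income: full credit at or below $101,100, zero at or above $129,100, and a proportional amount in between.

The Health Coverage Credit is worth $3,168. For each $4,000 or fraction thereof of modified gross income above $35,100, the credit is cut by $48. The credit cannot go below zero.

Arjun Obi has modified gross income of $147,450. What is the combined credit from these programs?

$4,076

Small Business Credit: $147,450 is below the $157,800 cutoff, so the full $2,300 applies.
Low-Income Housing Credit: $147,450 is at or above $129,100, so the credit is $0.
Health Coverage Credit: income exceeds $35,100 by $112,350, which is 29 full-or-partial $4,000 increments; reduction = 29 × $48 = $1,392, leaving $1,776.
Total: $2,300 + $0 + $1,776 = $4,076.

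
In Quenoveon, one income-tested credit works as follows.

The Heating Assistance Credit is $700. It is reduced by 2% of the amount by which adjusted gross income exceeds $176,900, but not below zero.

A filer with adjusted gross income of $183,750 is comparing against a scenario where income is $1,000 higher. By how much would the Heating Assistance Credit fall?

$20

At $183,750 — 2% of the $6,850 excess over $176,900 is $137; credit = $700 − $137 = $563.
At $184,750 — 2% of the $7,850 excess over $176,900 is $157; credit = $700 − $157 = $543.
Lost: $563 − $543 = $20.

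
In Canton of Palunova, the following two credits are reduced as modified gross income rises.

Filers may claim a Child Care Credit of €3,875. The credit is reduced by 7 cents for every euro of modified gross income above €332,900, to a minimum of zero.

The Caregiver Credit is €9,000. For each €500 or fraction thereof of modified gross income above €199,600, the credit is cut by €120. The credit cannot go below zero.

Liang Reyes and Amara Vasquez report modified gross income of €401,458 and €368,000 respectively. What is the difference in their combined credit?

Liang (€401,458): Child Care Credit: 7% of the €68,558 excess over €332,900 is €4,799.06 ≥ base, so the credit is €0. Caregiver Credit: income exceeds €199,600 by €201,858 → 404 increments × €120 = €48,480 ≥ base, so the credit is €0. total €0 + €0 = €0
Amara (€368,000): Child Care Credit: 7% of the €35,100 excess over €332,900 is €2,457; credit = €3,875 − €2,457 = €1,418. Caregiver Credit: income exceeds €199,600 by €168,400 → 337 increments × €120 = €40,440 ≥ base, so the credit is €0. total €1,418 + €0 = €1,418
Difference: |€0 − €1,418| = €1,418.

€1,418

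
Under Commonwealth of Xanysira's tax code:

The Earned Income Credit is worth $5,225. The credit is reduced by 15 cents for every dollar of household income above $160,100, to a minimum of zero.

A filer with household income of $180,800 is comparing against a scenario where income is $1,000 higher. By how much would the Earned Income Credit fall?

$150

At $180,800 — 15% of the $20,700 excess over $160,100 is $3,105; credit = $5,225 − $3,105 = $2,120.
At $181,800 — 15% of the $21,700 excess over $160,100 is $3,255; credit = $5,225 − $3,255 = $1,970.
Lost: $2,120 − $1,970 = $150.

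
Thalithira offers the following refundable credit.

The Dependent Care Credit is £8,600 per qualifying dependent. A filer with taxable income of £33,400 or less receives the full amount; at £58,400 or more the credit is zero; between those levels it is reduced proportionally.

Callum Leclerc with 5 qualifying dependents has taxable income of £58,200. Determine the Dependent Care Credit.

£344

Dependent Care Credit: base = 5 × £8,600 = £43,000. £58,200 is £24,800 into a £25,000 phase-out range, leaving 200/25,000 of the credit: £43,000 × 200/25,000 = £344.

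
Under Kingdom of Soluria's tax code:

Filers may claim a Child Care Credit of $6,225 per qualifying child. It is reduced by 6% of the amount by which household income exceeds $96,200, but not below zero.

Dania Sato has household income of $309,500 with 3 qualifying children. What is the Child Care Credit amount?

Child Care Credit: base = 3 × $6,225 = $18,675. 6% of the $213,300 excess over $96,200 is $12,798; credit = $18,675 − $12,798 = $5,877.

$5,877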